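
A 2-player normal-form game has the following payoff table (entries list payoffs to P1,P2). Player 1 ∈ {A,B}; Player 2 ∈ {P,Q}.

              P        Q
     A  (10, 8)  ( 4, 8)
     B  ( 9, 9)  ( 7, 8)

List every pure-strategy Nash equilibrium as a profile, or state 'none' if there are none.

PSNE = {(A,P)}

(A,P): NE
(A,Q): not NE [P1→B gives 7>4]
(B,P): not NE [P1→A gives 10>9]
(B,Q): not NE [P2→P gives 9>8]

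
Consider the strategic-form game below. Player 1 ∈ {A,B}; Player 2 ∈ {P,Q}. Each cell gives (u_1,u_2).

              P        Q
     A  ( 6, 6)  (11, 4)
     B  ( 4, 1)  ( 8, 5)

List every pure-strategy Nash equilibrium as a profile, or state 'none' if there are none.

(A,P): NE
(A,Q): not NE [P2→P gives 6>4]
(B,P): not NE [P1→A gives 6>4; P2→Q gives 5>1]
(B,Q): not NE [P1→A gives 11>8]

PSNE = {(A,P)}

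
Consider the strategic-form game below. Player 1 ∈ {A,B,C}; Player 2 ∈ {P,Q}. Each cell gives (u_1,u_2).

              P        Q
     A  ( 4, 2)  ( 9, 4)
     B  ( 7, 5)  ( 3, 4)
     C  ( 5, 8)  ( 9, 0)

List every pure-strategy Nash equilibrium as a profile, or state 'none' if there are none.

(A,P): not NE [P1→B gives 7>4; P2→Q gives 4>2]
(A,Q): NE
(B,P): NE
(B,Q): not NE [P1→C gives 9>3; P2→P gives 5>4]
(C,P): not NE [P1→B gives 7>5]
(C,Q): not NE [P2→P gives 8>0]

Nash profiles: (A,Q), (B,P)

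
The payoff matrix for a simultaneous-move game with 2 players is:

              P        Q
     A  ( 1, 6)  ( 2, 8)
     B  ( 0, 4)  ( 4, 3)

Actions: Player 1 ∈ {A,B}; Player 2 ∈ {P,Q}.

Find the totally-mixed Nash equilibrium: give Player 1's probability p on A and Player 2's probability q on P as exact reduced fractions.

P1 indiff ⇒ q·1+(1-q)·2 = q·0+(1-q)·4 ⇒ q(1) = (1-q)(2) ⇒ q = 2/3
P2 indiff ⇒ p·6+(1-p)·4 = p·8+(1-p)·3 ⇒ p(-2) = (1-p)(-1) ⇒ p = 1/3

p=1/3, q=2/3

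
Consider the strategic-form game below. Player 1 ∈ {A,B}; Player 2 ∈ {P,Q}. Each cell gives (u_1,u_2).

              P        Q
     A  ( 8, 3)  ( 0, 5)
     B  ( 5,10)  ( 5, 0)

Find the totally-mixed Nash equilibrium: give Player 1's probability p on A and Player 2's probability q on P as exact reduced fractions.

P1 indiff ⇒ q·8+(1-q)·0 = q·5+(1-q)·5 ⇒ q(3) = (1-q)(5) ⇒ q = 5/8
P2 indiff ⇒ p·3+(1-p)·10 = p·5+(1-p)·0 ⇒ p(-2) = (1-p)(-10) ⇒ p = 5/6

P1 mixes 5/6 on A; P2 mixes 5/8 on P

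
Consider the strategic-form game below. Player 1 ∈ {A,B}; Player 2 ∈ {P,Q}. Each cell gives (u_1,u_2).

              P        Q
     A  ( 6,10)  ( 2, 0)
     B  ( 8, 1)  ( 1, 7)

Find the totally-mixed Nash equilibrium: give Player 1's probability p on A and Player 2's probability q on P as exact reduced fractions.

(p,q) = (3/8, 1/3)

P1 indiff ⇒ q·6+(1-q)·2 = q·8+(1-q)·1 ⇒ q(-2) = (1-q)(-1) ⇒ q = 1/3
P2 indiff ⇒ p·10+(1-p)·1 = p·0+(1-p)·7 ⇒ p(10) = (1-p)(6) ⇒ p = 3/8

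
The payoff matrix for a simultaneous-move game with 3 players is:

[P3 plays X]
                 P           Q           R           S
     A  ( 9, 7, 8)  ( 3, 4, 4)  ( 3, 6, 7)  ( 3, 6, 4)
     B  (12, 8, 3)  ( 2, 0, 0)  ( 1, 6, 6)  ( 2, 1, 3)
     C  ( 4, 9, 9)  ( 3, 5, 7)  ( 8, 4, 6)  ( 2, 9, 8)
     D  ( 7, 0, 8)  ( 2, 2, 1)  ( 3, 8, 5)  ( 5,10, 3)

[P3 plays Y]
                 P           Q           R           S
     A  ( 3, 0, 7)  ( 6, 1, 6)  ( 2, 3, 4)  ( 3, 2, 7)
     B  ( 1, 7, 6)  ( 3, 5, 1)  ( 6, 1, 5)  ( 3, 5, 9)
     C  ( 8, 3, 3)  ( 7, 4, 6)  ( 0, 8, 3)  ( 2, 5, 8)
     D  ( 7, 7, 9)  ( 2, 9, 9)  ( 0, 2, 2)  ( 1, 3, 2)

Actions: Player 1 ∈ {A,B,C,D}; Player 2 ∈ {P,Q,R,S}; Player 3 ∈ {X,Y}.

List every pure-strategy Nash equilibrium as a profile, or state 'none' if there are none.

Nash profiles: (D,S,X)

(A,P,X): not NE [P1→B gives 12>9]
(A,P,Y): not NE [P1→C gives 8>3; P2→R gives 3>0; P3→X gives 8>7]
(A,Q,X): not NE [P2→P gives 7>4; P3→Y gives 6>4]
(A,Q,Y): not NE [P1→C gives 7>6; P2→R gives 3>1]
(A,R,X): not NE [P1→C gives 8>3; P2→P gives 7>6]
(A,R,Y): not NE [P1→B gives 6>2; P3→X gives 7>4]
(A,S,X): not NE [P1→D gives 5>3; P2→P gives 7>6; P3→Y gives 7>4]
(A,S,Y): not NE [P2→R gives 3>2]
(B,P,X): not NE [P3→Y gives 6>3]
(B,P,Y): not NE [P1→C gives 8>1]
(B,Q,X): not NE [P1→C gives 3>2; P2→P gives 8>0; P3→Y gives 1>0]
(B,Q,Y): not NE [P1→C gives 7>3; P2→P gives 7>5]
(B,R,X): not NE [P1→C gives 8>1; P2→P gives 8>6]
(B,R,Y): not NE [P2→P gives 7>1; P3→X gives 6>5]
(B,S,X): not NE [P1→D gives 5>2; P2→P gives 8>1; P3→Y gives 9>3]
(B,S,Y): not NE [P2→P gives 7>5]
(C,P,X): not NE [P1→B gives 12>4]
(C,P,Y): not NE [P2→R gives 8>3; P3→X gives 9>3]
(C,Q,X): not NE [P2→S gives 9>5]
(C,Q,Y): not NE [P2→R gives 8>4; P3→X gives 7>6]
(C,R,X): not NE [P2→S gives 9>4]
(C,R,Y): not NE [P1→B gives 6>0; P3→X gives 6>3]
(C,S,X): not NE [P1→D gives 5>2]
(C,S,Y): not NE [P1→B gives 3>2; P2→R gives 8>5]
(D,P,X): not NE [P1→B gives 12>7; P2→S gives 10>0; P3→Y gives 9>8]
(D,P,Y): not NE [P1→C gives 8>7; P2→Q gives 9>7]
(D,Q,X): not NE [P1→C gives 3>2; P2→S gives 10>2; P3→Y gives 9>1]
(D,Q,Y): not NE [P1→C gives 7>2]
(D,R,X): not NE [P1→C gives 8>3; P2→S gives 10>8]
(D,R,Y): not NE [P1→B gives 6>0; P2→Q gives 9>2; P3→X gives 5>2]
(D,S,X): NE
(D,S,Y): not NE [P1→B gives 3>1; P2→Q gives 9>3; P3→X gives 3>2]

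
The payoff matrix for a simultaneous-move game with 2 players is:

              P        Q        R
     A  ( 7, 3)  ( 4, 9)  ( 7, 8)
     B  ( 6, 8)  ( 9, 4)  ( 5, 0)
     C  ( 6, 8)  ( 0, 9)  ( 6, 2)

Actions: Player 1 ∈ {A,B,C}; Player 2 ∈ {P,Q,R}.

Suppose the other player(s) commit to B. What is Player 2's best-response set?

P2 best: {P}

u_2(P vs B) = 8
u_2(Q vs B) = 4
u_2(R vs B) = 0
max payoff 8 at {P}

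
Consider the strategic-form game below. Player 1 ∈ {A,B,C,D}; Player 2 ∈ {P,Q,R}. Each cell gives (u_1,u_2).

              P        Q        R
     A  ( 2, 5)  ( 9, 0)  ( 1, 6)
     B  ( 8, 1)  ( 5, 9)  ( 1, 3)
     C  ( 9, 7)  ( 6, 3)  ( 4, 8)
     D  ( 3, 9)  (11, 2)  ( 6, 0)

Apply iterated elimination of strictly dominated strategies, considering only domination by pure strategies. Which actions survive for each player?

P1 drop A (D beats it: P:3>2 Q:11>9 R:6>1)
P1 drop B (C beats it: P:9>8 Q:6>5 R:4>1)
P2 drop Q (P beats it: C:7>3 D:9>2)
P1→{C,D} P2→{P,R}

Survivors P1:{C,D} P2:{P,R}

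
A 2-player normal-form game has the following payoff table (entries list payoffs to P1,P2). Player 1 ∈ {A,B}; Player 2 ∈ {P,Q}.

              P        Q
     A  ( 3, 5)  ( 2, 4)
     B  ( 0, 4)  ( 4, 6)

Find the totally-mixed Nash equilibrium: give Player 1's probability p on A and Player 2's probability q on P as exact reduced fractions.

P1 mixes 2/3 on A; P2 mixes 2/5 on P

P1 indiff ⇒ q·3+(1-q)·2 = q·0+(1-q)·4 ⇒ q(3) = (1-q)(2) ⇒ q = 2/5
P2 indiff ⇒ p·5+(1-p)·4 = p·4+(1-p)·6 ⇒ p(1) = (1-p)(2) ⇒ p = 2/3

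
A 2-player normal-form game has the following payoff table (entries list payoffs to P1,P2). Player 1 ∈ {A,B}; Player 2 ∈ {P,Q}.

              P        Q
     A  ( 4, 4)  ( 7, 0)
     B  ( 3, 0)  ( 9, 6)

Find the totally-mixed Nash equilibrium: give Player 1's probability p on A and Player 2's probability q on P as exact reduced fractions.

P1 mixes 3/5 on A; P2 mixes 2/3 on P

P1 indiff ⇒ q·4+(1-q)·7 = q·3+(1-q)·9 ⇒ q(1) = (1-q)(2) ⇒ q = 2/3
P2 indiff ⇒ p·4+(1-p)·0 = p·0+(1-p)·6 ⇒ p(4) = (1-p)(6) ⇒ p = 3/5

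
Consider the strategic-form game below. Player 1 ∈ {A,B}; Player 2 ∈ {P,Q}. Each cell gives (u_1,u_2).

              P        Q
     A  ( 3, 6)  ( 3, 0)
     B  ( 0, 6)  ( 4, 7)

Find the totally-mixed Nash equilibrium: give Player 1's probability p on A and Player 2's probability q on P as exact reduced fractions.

P1 indiff ⇒ q·3+(1-q)·3 = q·0+(1-q)·4 ⇒ q(3) = (1-q)(1) ⇒ q = 1/4
P2 indiff ⇒ p·6+(1-p)·6 = p·0+(1-p)·7 ⇒ p(6) = (1-p)(1) ⇒ p = 1/7

p=1/7, q=1/4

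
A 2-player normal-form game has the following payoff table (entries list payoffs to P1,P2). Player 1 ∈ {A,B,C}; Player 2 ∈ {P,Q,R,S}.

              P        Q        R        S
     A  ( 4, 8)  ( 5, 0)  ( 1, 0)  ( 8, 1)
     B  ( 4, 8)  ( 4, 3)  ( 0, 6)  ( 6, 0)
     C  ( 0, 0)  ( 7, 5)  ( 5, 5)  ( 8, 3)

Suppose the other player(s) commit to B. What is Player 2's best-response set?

P2 best: {P}

u_2(P vs B) = 8
u_2(Q vs B) = 3
u_2(R vs B) = 6
u_2(S vs B) = 0
max payoff 8 at {P}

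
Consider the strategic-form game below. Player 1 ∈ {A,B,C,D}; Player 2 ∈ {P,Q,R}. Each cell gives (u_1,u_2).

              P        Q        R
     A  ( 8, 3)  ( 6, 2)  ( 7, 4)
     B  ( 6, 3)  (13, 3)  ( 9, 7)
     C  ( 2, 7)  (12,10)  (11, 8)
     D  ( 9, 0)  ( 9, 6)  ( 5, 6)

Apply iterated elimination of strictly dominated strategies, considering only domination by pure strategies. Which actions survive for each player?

P2 drop P (R beats it: A:4>3 B:7>3 C:8>7 D:6>0)
P1 drop A (B beats it: Q:13>6 R:9>7)
P1 drop D (B beats it: Q:13>9 R:9>5)
P1→{B,C} P2→{Q,R}

Remaining: P1:{B,C} P2:{Q,R}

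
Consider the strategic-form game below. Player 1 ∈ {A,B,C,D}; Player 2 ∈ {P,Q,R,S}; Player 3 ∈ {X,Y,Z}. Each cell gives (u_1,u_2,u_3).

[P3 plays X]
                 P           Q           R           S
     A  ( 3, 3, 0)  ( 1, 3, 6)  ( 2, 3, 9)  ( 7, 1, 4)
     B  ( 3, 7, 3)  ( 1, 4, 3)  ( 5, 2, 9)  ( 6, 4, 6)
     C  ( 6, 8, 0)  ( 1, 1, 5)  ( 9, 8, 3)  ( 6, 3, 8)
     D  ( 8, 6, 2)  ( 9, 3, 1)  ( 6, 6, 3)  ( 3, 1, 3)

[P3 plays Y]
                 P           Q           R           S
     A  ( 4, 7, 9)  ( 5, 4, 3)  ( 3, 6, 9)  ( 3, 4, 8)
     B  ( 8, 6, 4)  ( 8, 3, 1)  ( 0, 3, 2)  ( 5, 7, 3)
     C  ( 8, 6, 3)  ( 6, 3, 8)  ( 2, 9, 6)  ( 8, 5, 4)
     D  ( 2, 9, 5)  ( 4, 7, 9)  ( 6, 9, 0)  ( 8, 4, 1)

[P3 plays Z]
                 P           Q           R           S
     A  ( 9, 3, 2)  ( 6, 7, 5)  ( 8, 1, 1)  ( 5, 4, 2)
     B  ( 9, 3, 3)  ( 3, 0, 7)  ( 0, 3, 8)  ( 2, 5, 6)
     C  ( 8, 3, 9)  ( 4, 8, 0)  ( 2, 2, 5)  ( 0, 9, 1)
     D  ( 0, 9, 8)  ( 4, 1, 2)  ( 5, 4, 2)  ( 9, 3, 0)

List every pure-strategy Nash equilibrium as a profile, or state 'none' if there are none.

(A,P,X): not NE [P1→D gives 8>3; P3→Y gives 9>0]
(A,P,Y): not NE [P1→C gives 8>4]
(A,P,Z): not NE [P2→Q gives 7>3; P3→Y gives 9>2]
(A,Q,X): not NE [P1→D gives 9>1]
(A,Q,Y): not NE [P1→B gives 8>5; P2→P gives 7>4; P3→X gives 6>3]
(A,Q,Z): not NE [P3→X gives 6>5]
(A,R,X): not NE [P1→C gives 9>2]
(A,R,Y): not NE [P1→D gives 6>3; P2→P gives 7>6]
(A,R,Z): not NE [P2→Q gives 7>1; P3→Y gives 9>1]
(A,S,X): not NE [P2→R gives 3>1; P3→Y gives 8>4]
(A,S,Y): not NE [P1→D gives 8>3; P2→P gives 7>4]
(A,S,Z): not NE [P1→D gives 9>5; P2→Q gives 7>4; P3→Y gives 8>2]
(B,P,X): not NE [P1→D gives 8>3; P3→Y gives 4>3]
(B,P,Y): not NE [P2→S gives 7>6]
(B,P,Z): not NE [P2→S gives 5>3; P3→Y gives 4>3]
(B,Q,X): not NE [P1→D gives 9>1; P2→P gives 7>4; P3→Z gives 7>3]
(B,Q,Y): not NE [P2→S gives 7>3; P3→Z gives 7>1]
(B,Q,Z): not NE [P1→A gives 6>3; P2→S gives 5>0]
(B,R,X): not NE [P1→C gives 9>5; P2→P gives 7>2]
(B,R,Y): not NE [P1→D gives 6>0; P2→S gives 7>3; P3→X gives 9>2]
(B,R,Z): not NE [P1→A gives 8>0; P2→S gives 5>3; P3→X gives 9>8]
(B,S,X): not NE [P1→A gives 7>6; P2→P gives 7>4]
(B,S,Y): not NE [P1→D gives 8>5; P3→Z gives 6>3]
(B,S,Z): not NE [P1→D gives 9>2]
(C,P,X): not NE [P1→D gives 8>6; P3→Z gives 9>0]
(C,P,Y): not NE [P2→R gives 9>6; P3→Z gives 9>3]
(C,P,Z): not NE [P1→B gives 9>8; P2→S gives 9>3]
(C,Q,X): not NE [P1→D gives 9>1; P2→R gives 8>1; P3→Y gives 8>5]
(C,Q,Y): not NE [P1→B gives 8>6; P2→R gives 9>3]
(C,Q,Z): not NE [P1→A gives 6>4; P2→S gives 9>8; P3→Y gives 8>0]
(C,R,X): not NE [P3→Y gives 6>3]
(C,R,Y): not NE [P1→D gives 6>2]
(C,R,Z): not NE [P1→A gives 8>2; P2→S gives 9>2; P3→Y gives 6>5]
(C,S,X): not NE [P1→A gives 7>6; P2→R gives 8>3]
(C,S,Y): not NE [P2→R gives 9>5; P3→X gives 8>4]
(C,S,Z): not NE [P1→D gives 9>0; P3→X gives 8>1]
(D,P,X): not NE [P3→Z gives 8>2]
(D,P,Y): not NE [P1→C gives 8>2; P3→Z gives 8>5]
(D,P,Z): not NE [P1→B gives 9>0]
(D,Q,X): not NE [P2→R gives 6>3; P3→Y gives 9>1]
(D,Q,Y): not NE [P1→B gives 8>4; P2→R gives 9>7]
(D,Q,Z): not NE [P1→A gives 6>4; P2→P gives 9>1; P3→Y gives 9>2]
(D,R,X): not NE [P1→C gives 9>6]
(D,R,Y): not NE [P3→X gives 3>0]
(D,R,Z): not NE [P1→A gives 8>5; P2→P gives 9>4; P3→X gives 3>2]
(D,S,X): not NE [P1→A gives 7>3; P2→R gives 6>1]
(D,S,Y): not NE [P2→R gives 9>4; P3→X gives 3>1]
(D,S,Z): not NE [P2→P gives 9>3; P3→X gives 3>0]

Equilibria: none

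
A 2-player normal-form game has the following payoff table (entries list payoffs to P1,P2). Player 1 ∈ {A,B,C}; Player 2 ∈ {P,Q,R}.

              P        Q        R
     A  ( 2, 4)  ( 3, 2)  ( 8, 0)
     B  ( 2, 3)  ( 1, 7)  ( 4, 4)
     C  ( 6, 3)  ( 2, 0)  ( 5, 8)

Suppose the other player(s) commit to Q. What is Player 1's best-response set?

BR_1 = {A}

u_1(A vs Q) = 3
u_1(B vs Q) = 1
u_1(C vs Q) = 2
max payoff 3 at {A}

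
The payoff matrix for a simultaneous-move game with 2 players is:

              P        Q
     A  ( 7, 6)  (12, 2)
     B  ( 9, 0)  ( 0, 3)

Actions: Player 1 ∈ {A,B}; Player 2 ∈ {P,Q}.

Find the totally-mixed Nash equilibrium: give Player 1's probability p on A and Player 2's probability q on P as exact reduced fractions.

P1 indiff ⇒ q·7+(1-q)·12 = q·9+(1-q)·0 ⇒ q(-2) = (1-q)(-12) ⇒ q = 6/7
P2 indiff ⇒ p·6+(1-p)·0 = p·2+(1-p)·3 ⇒ p(4) = (1-p)(3) ⇒ p = 3/7

p=3/7, q=6/7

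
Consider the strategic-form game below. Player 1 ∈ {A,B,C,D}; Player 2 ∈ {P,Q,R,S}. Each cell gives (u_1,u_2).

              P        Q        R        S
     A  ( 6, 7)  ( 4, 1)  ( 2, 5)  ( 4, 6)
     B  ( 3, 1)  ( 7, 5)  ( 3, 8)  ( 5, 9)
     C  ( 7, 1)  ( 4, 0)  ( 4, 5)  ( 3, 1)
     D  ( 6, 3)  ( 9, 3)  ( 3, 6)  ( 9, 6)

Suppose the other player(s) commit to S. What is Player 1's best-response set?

u_1(A vs S) = 4
u_1(B vs S) = 5
u_1(C vs S) = 3
u_1(D vs S) = 9
max payoff 9 at {D}

P1 best: {D}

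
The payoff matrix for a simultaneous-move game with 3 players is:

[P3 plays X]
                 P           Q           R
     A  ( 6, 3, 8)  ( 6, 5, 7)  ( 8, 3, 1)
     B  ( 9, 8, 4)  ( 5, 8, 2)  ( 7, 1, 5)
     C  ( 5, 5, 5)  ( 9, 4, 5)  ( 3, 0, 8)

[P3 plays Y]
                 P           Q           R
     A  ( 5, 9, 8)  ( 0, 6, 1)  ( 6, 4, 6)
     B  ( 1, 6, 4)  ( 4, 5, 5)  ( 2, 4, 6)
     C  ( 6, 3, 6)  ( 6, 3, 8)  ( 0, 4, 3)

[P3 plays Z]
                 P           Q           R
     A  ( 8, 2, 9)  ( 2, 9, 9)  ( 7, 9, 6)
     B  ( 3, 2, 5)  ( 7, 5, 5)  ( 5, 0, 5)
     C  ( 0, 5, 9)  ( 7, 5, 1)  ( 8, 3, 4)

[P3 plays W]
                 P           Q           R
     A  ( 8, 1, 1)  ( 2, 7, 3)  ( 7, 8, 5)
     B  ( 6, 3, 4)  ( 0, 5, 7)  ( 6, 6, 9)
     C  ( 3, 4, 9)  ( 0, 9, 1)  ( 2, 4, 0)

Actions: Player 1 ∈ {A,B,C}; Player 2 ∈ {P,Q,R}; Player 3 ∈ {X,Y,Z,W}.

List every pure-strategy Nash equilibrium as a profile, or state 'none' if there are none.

(A,P,X): not NE [P1→B gives 9>6; P2→Q gives 5>3; P3→Z gives 9>8]
(A,P,Y): not NE [P1→C gives 6>5; P3→Z gives 9>8]
(A,P,Z): not NE [P2→R gives 9>2]
(A,P,W): not NE [P2→R gives 8>1; P3→Z gives 9>1]
(A,Q,X): not NE [P1→C gives 9>6; P3→Z gives 9>7]
(A,Q,Y): not NE [P1→C gives 6>0; P2→P gives 9>6; P3→Z gives 9>1]
(A,Q,Z): not NE [P1→C gives 7>2]
(A,Q,W): not NE [P2→R gives 8>7; P3→Z gives 9>3]
(A,R,X): not NE [P2→Q gives 5>3; P3→Z gives 6>1]
(A,R,Y): not NE [P2→P gives 9>4]
(A,R,Z): not NE [P1→C gives 8>7]
(A,R,W): not NE [P3→Z gives 6>5]
(B,P,X): not NE [P3→Z gives 5>4]
(B,P,Y): not NE [P1→C gives 6>1; P3→Z gives 5>4]
(B,P,Z): not NE [P1→A gives 8>3; P2→Q gives 5>2]
(B,P,W): not NE [P1→A gives 8>6; P2→R gives 6>3; P3→Z gives 5>4]
(B,Q,X): not NE [P1→C gives 9>5; P3→W gives 7>2]
(B,Q,Y): not NE [P1→C gives 6>4; P2→P gives 6>5; P3→W gives 7>5]
(B,Q,Z): not NE [P3→W gives 7>5]
(B,Q,W): not NE [P1→A gives 2>0; P2→R gives 6>5]
(B,R,X): not NE [P1→A gives 8>7; P2→Q gives 8>1; P3→W gives 9>5]
(B,R,Y): not NE [P1→A gives 6>2; P2→P gives 6>4; P3→W gives 9>6]
(B,R,Z): not NE [P1→C gives 8>5; P2→Q gives 5>0; P3→W gives 9>5]
(B,R,W): not NE [P1→A gives 7>6]
(C,P,X): not NE [P1→B gives 9>5; P3→W gives 9>5]
(C,P,Y): not NE [P2→R gives 4>3; P3→W gives 9>6]
(C,P,Z): not NE [P1→A gives 8>0]
(C,P,W): not NE [P1→A gives 8>3; P2→Q gives 9>4]
(C,Q,X): not NE [P2→P gives 5>4; P3→Y gives 8>5]
(C,Q,Y): not NE [P2→R gives 4>3]
(C,Q,Z): not NE [P3→Y gives 8>1]
(C,Q,W): not NE [P1→A gives 2>0; P3→Y gives 8>1]
(C,R,X): not NE [P1→A gives 8>3; P2→P gives 5>0]
(C,R,Y): not NE [P1→A gives 6>0; P3→X gives 8>3]
(C,R,Z): not NE [P2→Q gives 5>3; P3→X gives 8>4]
(C,R,W): not NE [P1→A gives 7>2; P2→Q gives 9>4; P3→X gives 8>0]

No pure NE.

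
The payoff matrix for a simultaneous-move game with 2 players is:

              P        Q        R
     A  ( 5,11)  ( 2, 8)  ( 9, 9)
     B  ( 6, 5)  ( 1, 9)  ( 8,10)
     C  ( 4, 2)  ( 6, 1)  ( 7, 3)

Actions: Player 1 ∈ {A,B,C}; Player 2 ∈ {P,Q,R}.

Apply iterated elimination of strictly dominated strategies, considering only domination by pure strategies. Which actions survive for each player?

Remaining: P1:{A,B} P2:{P,R}

P2 drop Q (R beats it: A:9>8 B:10>9 C:3>1)
P1 drop C (A beats it: P:5>4 R:9>7)
P1→{A,B} P2→{P,R}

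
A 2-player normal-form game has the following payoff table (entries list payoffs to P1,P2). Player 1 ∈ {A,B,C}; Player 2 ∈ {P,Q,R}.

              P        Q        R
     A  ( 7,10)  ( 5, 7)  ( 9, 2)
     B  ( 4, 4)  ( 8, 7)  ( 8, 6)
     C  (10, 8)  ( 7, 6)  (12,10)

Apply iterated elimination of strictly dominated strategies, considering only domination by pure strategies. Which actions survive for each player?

IESDS → P1:{B,C} P2:{Q,R}

P1 drop A (C beats it: P:10>7 Q:7>5 R:12>9)
P2 drop P (R beats it: B:6>4 C:10>8)
P1→{B,C} P2→{Q,R}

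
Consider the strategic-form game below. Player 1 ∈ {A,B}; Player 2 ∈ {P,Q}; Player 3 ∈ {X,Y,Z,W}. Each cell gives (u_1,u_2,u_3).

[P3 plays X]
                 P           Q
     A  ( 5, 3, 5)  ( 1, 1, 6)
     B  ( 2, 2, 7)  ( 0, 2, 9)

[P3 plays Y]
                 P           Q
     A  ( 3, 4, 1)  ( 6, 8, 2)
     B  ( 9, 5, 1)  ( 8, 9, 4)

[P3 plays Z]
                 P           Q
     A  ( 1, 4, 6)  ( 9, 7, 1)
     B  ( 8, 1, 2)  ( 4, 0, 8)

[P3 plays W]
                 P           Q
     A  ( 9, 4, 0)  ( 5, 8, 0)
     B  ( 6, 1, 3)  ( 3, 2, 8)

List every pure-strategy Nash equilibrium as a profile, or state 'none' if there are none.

(A,P,X): not NE [P3→Z gives 6>5]
(A,P,Y): not NE [P1→B gives 9>3; P2→Q gives 8>4; P3→Z gives 6>1]
(A,P,Z): not NE [P1→B gives 8>1; P2→Q gives 7>4]
(A,P,W): not NE [P2→Q gives 8>4; P3→Z gives 6>0]
(A,Q,X): not NE [P2→P gives 3>1]
(A,Q,Y): not NE [P1→B gives 8>6; P3→X gives 6>2]
(A,Q,Z): not NE [P3→X gives 6>1]
(A,Q,W): not NE [P3→X gives 6>0]
(B,P,X): not NE [P1→A gives 5>2]
(B,P,Y): not NE [P2→Q gives 9>5; P3→X gives 7>1]
(B,P,Z): not NE [P3→X gives 7>2]
(B,P,W): not NE [P1→A gives 9>6; P2→Q gives 2>1; P3→X gives 7>3]
(B,Q,X): not NE [P1→A gives 1>0]
(B,Q,Y): not NE [P3→X gives 9>4]
(B,Q,Z): not NE [P1→A gives 9>4; P2→P gives 1>0; P3→X gives 9>8]
(B,Q,W): not NE [P1→A gives 5>3; P3→X gives 9>8]

PSNE: ∅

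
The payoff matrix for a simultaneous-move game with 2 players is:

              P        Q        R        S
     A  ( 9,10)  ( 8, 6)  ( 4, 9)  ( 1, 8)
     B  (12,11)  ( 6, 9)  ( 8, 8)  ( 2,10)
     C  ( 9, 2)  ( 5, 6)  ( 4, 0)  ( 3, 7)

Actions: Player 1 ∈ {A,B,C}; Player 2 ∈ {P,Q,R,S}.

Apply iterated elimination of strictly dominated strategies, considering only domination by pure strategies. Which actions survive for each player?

P2 drop Q (S beats it: A:8>6 B:10>9 C:7>6)
P1 drop A (B beats it: P:12>9 R:8>4 S:2>1)
P2 drop R (P beats it: B:11>8 C:2>0)
P1→{B,C} P2→{P,S}

Remaining: P1:{B,C} P2:{P,S}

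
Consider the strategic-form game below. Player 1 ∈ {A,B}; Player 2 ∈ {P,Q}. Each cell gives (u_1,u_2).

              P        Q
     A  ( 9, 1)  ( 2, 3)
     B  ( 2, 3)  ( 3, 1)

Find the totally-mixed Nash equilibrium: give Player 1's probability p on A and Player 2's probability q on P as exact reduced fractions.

(p,q) = (1/2, 1/8)

P1 indiff ⇒ q·9+(1-q)·2 = q·2+(1-q)·3 ⇒ q(7) = (1-q)(1) ⇒ q = 1/8
P2 indiff ⇒ p·1+(1-p)·3 = p·3+(1-p)·1 ⇒ p(-2) = (1-p)(-2) ⇒ p = 1/2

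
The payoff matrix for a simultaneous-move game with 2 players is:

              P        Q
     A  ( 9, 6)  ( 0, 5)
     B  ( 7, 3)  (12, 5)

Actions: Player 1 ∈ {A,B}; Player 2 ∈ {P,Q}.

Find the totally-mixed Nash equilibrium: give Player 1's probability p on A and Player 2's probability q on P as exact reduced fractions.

P1 indiff ⇒ q·9+(1-q)·0 = q·7+(1-q)·12 ⇒ q(2) = (1-q)(12) ⇒ q = 6/7
P2 indiff ⇒ p·6+(1-p)·3 = p·5+(1-p)·5 ⇒ p(1) = (1-p)(2) ⇒ p = 2/3

P1 mixes 2/3 on A; P2 mixes 6/7 on P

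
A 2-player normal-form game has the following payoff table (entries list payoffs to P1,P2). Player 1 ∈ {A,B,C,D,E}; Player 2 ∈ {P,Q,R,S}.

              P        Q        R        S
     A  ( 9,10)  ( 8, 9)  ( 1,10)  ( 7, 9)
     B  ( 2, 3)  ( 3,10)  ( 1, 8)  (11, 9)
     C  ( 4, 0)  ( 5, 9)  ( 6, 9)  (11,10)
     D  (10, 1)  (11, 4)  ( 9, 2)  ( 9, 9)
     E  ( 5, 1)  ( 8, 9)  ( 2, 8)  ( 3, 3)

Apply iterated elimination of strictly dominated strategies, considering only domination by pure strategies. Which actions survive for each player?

IESDS → P1:{B,C,D} P2:{Q,S}

P1 drop A (D beats it: P:10>9 Q:11>8 R:9>1 S:9>7)
P1 drop E (D beats it: P:10>5 Q:11>8 R:9>2 S:9>3)
P2 drop P (Q beats it: B:10>3 C:9>0 D:4>1)
P2 drop R (S beats it: B:9>8 C:10>9 D:9>2)
P1→{B,C,D} P2→{Q,S}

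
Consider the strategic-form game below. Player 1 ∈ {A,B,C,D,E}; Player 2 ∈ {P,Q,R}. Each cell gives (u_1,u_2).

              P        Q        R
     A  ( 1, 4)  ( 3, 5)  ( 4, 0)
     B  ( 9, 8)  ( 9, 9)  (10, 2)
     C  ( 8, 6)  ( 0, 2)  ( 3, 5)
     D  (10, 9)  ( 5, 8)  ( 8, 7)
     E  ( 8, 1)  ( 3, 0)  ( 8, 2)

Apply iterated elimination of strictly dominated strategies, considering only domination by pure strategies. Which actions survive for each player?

P1 drop A (B beats it: P:9>1 Q:9>3 R:10>4)
P1 drop C (B beats it: P:9>8 Q:9>0 R:10>3)
P1 drop E (B beats it: P:9>8 Q:9>3 R:10>8)
P2 drop R (P beats it: B:8>2 D:9>7)
P1→{B,D} P2→{P,Q}

Remaining: P1:{B,D} P2:{P,Q}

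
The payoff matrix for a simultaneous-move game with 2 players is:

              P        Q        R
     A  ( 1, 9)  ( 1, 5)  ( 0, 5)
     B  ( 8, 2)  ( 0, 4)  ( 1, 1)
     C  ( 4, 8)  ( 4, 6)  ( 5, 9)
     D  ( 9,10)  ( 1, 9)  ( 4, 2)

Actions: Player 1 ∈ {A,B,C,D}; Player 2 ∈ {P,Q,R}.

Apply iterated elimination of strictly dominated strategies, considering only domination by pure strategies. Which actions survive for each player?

P1 drop A (C beats it: P:4>1 Q:4>1 R:5>0)
P1 drop B (D beats it: P:9>8 Q:1>0 R:4>1)
P2 drop Q (P beats it: C:8>6 D:10>9)
P1→{C,D} P2→{P,R}

Remaining: P1:{C,D} P2:{P,R}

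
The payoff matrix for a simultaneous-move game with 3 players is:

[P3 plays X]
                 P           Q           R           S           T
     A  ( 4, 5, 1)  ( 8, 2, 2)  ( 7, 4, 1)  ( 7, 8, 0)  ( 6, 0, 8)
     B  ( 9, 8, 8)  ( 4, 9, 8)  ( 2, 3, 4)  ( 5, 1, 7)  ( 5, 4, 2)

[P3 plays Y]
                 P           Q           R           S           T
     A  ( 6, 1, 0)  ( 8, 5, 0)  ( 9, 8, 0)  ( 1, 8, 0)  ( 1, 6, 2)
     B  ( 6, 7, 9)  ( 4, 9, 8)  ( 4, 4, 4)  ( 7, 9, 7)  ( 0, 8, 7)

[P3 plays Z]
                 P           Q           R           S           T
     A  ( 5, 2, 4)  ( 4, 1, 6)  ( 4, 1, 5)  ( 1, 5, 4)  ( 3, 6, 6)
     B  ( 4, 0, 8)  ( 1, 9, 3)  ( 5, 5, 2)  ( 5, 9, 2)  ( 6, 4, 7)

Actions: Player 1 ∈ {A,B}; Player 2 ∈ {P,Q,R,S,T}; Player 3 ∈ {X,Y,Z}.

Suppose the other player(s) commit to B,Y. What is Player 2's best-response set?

P2 best: {Q,S}

u_2(P vs B,Y) = 7
u_2(Q vs B,Y) = 9
u_2(R vs B,Y) = 4
u_2(S vs B,Y) = 9
u_2(T vs B,Y) = 8
max payoff 9 at {Q,S}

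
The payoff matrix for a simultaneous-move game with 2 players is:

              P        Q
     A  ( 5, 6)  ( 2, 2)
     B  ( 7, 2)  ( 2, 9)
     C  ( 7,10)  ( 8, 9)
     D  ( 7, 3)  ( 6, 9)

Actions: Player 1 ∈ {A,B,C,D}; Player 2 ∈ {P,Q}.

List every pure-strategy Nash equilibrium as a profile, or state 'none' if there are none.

Nash profiles: (C,P)

(A,P): not NE [P1→D gives 7>5]
(A,Q): not NE [P1→C gives 8>2; P2→P gives 6>2]
(B,P): not NE [P2→Q gives 9>2]
(B,Q): not NE [P1→C gives 8>2]
(C,P): NE
(C,Q): not NE [P2→P gives 10>9]
(D,P): not NE [P2→Q gives 9>3]
(D,Q): not NE [P1→C gives 8>6]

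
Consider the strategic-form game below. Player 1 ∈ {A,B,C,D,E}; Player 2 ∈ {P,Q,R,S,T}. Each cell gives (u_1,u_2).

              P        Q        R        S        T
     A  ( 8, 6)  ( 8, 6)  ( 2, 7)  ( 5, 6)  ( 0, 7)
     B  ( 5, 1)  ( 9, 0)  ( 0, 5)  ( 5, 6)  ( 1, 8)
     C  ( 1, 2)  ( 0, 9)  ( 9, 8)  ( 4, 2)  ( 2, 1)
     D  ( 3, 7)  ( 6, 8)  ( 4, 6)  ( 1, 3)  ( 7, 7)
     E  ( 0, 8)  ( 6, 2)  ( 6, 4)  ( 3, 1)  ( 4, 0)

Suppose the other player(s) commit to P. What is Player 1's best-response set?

argmax u_1 = {A}

u_1(A vs P) = 8
u_1(B vs P) = 5
u_1(C vs P) = 1
u_1(D vs P) = 3
u_1(E vs P) = 0
max payoff 8 at {A}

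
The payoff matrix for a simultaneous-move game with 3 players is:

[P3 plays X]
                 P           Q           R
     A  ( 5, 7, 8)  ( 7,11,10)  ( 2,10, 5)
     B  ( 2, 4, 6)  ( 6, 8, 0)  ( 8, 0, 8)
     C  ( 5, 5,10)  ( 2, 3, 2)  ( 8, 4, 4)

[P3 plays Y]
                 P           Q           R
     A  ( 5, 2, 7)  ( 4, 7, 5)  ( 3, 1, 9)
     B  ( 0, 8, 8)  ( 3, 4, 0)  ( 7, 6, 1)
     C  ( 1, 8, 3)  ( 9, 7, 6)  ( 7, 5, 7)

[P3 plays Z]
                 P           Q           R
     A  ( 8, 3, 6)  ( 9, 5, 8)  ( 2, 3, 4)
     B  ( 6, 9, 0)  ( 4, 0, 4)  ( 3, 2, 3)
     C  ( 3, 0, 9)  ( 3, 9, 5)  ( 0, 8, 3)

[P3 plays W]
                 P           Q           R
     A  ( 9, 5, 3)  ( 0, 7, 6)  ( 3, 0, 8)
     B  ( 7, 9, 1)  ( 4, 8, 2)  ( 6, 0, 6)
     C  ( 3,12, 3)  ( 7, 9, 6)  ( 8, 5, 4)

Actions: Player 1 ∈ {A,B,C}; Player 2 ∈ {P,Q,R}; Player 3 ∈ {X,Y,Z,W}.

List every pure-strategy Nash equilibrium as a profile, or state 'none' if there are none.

(A,P,X): not NE [P2→Q gives 11>7]
(A,P,Y): not NE [P2→Q gives 7>2; P3→X gives 8>7]
(A,P,Z): not NE [P2→Q gives 5>3; P3→X gives 8>6]
(A,P,W): not NE [P2→Q gives 7>5; P3→X gives 8>3]
(A,Q,X): NE
(A,Q,Y): not NE [P1→C gives 9>4; P3→X gives 10>5]
(A,Q,Z): not NE [P3→X gives 10>8]
(A,Q,W): not NE [P1→C gives 7>0; P3→X gives 10>6]
(A,R,X): not NE [P1→C gives 8>2; P2→Q gives 11>10; P3→Y gives 9>5]
(A,R,Y): not NE [P1→C gives 7>3; P2→Q gives 7>1]
(A,R,Z): not NE [P1→B gives 3>2; P2→Q gives 5>3; P3→Y gives 9>4]
(A,R,W): not NE [P1→C gives 8>3; P2→Q gives 7>0; P3→Y gives 9>8]
(B,P,X): not NE [P1→C gives 5>2; P2→Q gives 8>4; P3→Y gives 8>6]
(B,P,Y): not NE [P1→A gives 5>0]
(B,P,Z): not NE [P1→A gives 8>6; P3→Y gives 8>0]
(B,P,W): not NE [P1→A gives 9>7; P3→Y gives 8>1]
(B,Q,X): not NE [P1→A gives 7>6; P3→Z gives 4>0]
(B,Q,Y): not NE [P1→C gives 9>3; P2→P gives 8>4; P3→Z gives 4>0]
(B,Q,Z): not NE [P1→A gives 9>4; P2→P gives 9>0]
(B,Q,W): not NE [P1→C gives 7>4; P2→P gives 9>8; P3→Z gives 4>2]
(B,R,X): not NE [P2→Q gives 8>0]
(B,R,Y): not NE [P2→P gives 8>6; P3→X gives 8>1]
(B,R,Z): not NE [P2→P gives 9>2; P3→X gives 8>3]
(B,R,W): not NE [P1→C gives 8>6; P2→P gives 9>0; P3→X gives 8>6]
(C,P,X): NE
(C,P,Y): not NE [P1→A gives 5>1; P3→X gives 10>3]
(C,P,Z): not NE [P1→A gives 8>3; P2→Q gives 9>0; P3→X gives 10>9]
(C,P,W): not NE [P1→A gives 9>3; P3→X gives 10>3]
(C,Q,X): not NE [P1→A gives 7>2; P2→P gives 5>3; P3→W gives 6>2]
(C,Q,Y): not NE [P2→P gives 8>7]
(C,Q,Z): not NE [P1→A gives 9>3; P3→W gives 6>5]
(C,Q,W): not NE [P2→P gives 12>9]
(C,R,X): not NE [P2→P gives 5>4; P3→Y gives 7>4]
(C,R,Y): not NE [P2→P gives 8>5]
(C,R,Z): not NE [P1→B gives 3>0; P2→Q gives 9>8; P3→Y gives 7>3]
(C,R,W): not NE [P2→P gives 12>5; P3→Y gives 7>4]

PSNE = {(A,Q,X), (C,P,X)}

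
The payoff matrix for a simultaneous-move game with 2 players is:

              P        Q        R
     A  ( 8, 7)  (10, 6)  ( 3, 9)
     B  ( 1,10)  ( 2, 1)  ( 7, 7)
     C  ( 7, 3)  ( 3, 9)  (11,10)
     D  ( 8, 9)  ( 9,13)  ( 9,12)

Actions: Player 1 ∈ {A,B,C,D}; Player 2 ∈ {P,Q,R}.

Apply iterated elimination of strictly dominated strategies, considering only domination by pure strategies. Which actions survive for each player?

P1 drop B (C beats it: P:7>1 Q:3>2 R:11>7)
P2 drop P (R beats it: A:9>7 C:10>3 D:12>9)
P1→{A,C,D} P2→{Q,R}

Remaining: P1:{A,C,D} P2:{Q,R}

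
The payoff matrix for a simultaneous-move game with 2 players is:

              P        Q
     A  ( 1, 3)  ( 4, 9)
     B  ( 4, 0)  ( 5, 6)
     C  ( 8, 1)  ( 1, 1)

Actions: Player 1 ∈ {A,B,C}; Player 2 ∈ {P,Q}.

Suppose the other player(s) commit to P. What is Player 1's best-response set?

u_1(A vs P) = 1
u_1(B vs P) = 4
u_1(C vs P) = 8
max payoff 8 at {C}

argmax u_1 = {C}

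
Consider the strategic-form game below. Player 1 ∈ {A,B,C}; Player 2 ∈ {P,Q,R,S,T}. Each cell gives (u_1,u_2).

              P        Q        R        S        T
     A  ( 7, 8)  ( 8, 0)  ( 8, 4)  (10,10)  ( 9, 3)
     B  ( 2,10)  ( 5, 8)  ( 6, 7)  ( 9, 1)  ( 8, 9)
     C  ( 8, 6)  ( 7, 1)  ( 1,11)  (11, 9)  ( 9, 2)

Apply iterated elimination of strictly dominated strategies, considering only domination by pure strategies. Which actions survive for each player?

P1 drop B (A beats it: P:7>2 Q:8>5 R:8>6 S:10>9 T:9>8)
P2 drop P (S beats it: A:10>8 C:9>6)
P2 drop Q (R beats it: A:4>0 C:11>1)
P2 drop T (R beats it: A:4>3 C:11>2)
P1→{A,C} P2→{R,S}

IESDS → P1:{A,C} P2:{R,S}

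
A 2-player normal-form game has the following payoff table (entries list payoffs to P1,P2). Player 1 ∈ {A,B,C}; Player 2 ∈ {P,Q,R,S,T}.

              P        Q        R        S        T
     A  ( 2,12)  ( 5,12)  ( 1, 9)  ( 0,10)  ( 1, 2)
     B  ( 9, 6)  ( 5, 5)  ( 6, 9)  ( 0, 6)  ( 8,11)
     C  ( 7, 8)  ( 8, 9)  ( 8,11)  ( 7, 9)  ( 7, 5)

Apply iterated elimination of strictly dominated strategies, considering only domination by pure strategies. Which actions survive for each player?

Survivors P1:{B,C} P2:{R,T}

P1 drop A (C beats it: P:7>2 Q:8>5 R:8>1 S:7>0 T:7>1)
P2 drop P (R beats it: B:9>6 C:11>8)
P2 drop Q (R beats it: B:9>5 C:11>9)
P2 drop S (R beats it: B:9>6 C:11>9)
P1→{B,C} P2→{R,T}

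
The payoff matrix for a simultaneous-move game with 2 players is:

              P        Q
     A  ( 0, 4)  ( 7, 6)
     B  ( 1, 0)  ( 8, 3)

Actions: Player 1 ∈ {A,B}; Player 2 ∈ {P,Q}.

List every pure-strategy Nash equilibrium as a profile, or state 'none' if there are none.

(A,P): not NE [P1→B gives 1>0; P2→Q gives 6>4]
(A,Q): not NE [P1→B gives 8>7]
(B,P): not NE [P2→Q gives 3>0]
(B,Q): NE

NE set: (B,Q)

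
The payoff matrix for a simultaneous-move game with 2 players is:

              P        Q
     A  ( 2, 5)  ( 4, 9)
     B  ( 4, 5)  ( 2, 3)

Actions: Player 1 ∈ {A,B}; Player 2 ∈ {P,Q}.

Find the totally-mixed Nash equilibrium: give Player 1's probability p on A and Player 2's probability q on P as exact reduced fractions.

P1 indiff ⇒ q·2+(1-q)·4 = q·4+(1-q)·2 ⇒ q(-2) = (1-q)(-2) ⇒ q = 1/2
P2 indiff ⇒ p·5+(1-p)·5 = p·9+(1-p)·3 ⇒ p(-4) = (1-p)(-2) ⇒ p = 1/3

(p,q) = (1/3, 1/2)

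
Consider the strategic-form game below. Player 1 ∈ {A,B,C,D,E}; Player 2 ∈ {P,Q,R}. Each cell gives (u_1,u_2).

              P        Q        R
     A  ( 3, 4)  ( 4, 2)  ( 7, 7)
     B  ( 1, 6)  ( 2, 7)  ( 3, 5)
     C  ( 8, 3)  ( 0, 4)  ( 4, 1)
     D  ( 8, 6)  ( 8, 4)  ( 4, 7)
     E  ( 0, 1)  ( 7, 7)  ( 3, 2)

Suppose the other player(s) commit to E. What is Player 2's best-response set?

BR_2 = {Q}

u_2(P vs E) = 1
u_2(Q vs E) = 7
u_2(R vs E) = 2
max payoff 7 at {Q}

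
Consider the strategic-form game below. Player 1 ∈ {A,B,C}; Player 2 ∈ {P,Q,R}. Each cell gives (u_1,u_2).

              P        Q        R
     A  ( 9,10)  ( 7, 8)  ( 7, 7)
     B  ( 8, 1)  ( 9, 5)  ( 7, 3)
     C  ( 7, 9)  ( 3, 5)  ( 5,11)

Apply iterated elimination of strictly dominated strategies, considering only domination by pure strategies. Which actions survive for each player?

P1 drop C (A beats it: P:9>7 Q:7>3 R:7>5)
P2 drop R (Q beats it: A:8>7 B:5>3)
P1→{A,B} P2→{P,Q}

IESDS → P1:{A,B} P2:{P,Q}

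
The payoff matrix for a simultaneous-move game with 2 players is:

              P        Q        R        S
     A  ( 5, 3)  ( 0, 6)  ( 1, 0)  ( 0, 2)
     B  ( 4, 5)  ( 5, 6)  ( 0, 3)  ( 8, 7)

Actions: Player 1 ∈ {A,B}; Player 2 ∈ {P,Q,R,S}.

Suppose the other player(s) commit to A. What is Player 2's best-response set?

P2 best: {Q}

u_2(P vs A) = 3
u_2(Q vs A) = 6
u_2(R vs A) = 0
u_2(S vs A) = 2
max payoff 6 at {Q}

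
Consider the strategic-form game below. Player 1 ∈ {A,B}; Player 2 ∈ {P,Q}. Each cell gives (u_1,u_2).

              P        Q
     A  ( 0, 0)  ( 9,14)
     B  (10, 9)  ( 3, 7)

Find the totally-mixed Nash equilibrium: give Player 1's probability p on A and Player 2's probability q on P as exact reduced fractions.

P1 indiff ⇒ q·0+(1-q)·9 = q·10+(1-q)·3 ⇒ q(-10) = (1-q)(-6) ⇒ q = 3/8
P2 indiff ⇒ p·0+(1-p)·9 = p·14+(1-p)·7 ⇒ p(-14) = (1-p)(-2) ⇒ p = 1/8

P1 mixes 1/8 on A; P2 mixes 3/8 on P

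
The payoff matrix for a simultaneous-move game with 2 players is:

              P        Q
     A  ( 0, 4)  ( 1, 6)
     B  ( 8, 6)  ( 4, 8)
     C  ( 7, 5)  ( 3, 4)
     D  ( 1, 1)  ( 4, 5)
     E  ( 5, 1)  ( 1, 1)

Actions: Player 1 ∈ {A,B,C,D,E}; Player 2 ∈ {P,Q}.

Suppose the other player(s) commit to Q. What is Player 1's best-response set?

BR_1 = {B,D}

u_1(A vs Q) = 1
u_1(B vs Q) = 4
u_1(C vs Q) = 3
u_1(D vs Q) = 4
u_1(E vs Q) = 1
max payoff 4 at {B,D}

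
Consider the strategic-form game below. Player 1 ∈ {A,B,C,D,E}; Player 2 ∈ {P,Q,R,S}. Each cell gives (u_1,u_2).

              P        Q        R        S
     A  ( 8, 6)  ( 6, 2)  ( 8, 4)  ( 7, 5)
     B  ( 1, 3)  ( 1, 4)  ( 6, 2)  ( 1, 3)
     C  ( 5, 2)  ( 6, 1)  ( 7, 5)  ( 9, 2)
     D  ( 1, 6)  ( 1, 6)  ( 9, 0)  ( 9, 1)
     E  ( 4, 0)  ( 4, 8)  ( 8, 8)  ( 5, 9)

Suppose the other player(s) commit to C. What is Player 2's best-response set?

u_2(P vs C) = 2
u_2(Q vs C) = 1
u_2(R vs C) = 5
u_2(S vs C) = 2
max payoff 5 at {R}

BR_2 = {R}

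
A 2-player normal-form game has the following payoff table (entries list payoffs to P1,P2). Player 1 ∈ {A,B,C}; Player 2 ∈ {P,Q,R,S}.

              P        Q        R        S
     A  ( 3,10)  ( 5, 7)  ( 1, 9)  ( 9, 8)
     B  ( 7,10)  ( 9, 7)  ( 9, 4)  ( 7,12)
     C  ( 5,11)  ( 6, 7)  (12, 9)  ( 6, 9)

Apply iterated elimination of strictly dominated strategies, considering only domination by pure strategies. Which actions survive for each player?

Survivors P1:{A,B} P2:{P,S}

P2 drop Q (P beats it: A:10>7 B:10>7 C:11>7)
P2 drop R (P beats it: A:10>9 B:10>4 C:11>9)
P1 drop C (B beats it: P:7>5 S:7>6)
P1→{A,B} P2→{P,S}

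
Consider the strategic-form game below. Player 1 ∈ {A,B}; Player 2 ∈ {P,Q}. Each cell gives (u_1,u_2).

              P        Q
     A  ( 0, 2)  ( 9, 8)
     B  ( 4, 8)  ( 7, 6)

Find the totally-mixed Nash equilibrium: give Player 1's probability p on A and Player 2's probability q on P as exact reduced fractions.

P1 indiff ⇒ q·0+(1-q)·9 = q·4+(1-q)·7 ⇒ q(-4) = (1-q)(-2) ⇒ q = 1/3
P2 indiff ⇒ p·2+(1-p)·8 = p·8+(1-p)·6 ⇒ p(-6) = (1-p)(-2) ⇒ p = 1/4

(p,q) = (1/4, 1/3)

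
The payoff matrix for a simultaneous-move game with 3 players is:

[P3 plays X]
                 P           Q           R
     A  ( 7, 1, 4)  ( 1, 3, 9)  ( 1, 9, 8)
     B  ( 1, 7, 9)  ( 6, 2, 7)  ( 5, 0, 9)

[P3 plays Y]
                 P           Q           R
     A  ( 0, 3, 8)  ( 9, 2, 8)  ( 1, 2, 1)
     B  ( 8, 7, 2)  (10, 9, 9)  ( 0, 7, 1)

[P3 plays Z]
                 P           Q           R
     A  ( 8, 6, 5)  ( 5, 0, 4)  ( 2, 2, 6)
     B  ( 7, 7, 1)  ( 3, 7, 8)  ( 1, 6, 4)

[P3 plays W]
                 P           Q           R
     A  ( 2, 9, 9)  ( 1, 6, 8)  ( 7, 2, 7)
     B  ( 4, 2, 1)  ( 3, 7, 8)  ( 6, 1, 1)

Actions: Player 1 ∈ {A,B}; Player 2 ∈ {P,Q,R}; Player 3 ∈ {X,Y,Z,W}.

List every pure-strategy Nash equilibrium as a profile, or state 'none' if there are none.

(A,P,X): not NE [P2→R gives 9>1; P3→W gives 9>4]
(A,P,Y): not NE [P1→B gives 8>0; P3→W gives 9>8]
(A,P,Z): not NE [P3→W gives 9>5]
(A,P,W): not NE [P1→B gives 4>2]
(A,Q,X): not NE [P1→B gives 6>1; P2→R gives 9>3]
(A,Q,Y): not NE [P1→B gives 10>9; P2→P gives 3>2; P3→X gives 9>8]
(A,Q,Z): not NE [P2→P gives 6>0; P3→X gives 9>4]
(A,Q,W): not NE [P1→B gives 3>1; P2→P gives 9>6; P3→X gives 9>8]
(A,R,X): not NE [P1→B gives 5>1]
(A,R,Y): not NE [P2→P gives 3>2; P3→X gives 8>1]
(A,R,Z): not NE [P2→P gives 6>2; P3→X gives 8>6]
(A,R,W): not NE [P2→P gives 9>2; P3→X gives 8>7]
(B,P,X): not NE [P1→A gives 7>1]
(B,P,Y): not NE [P2→Q gives 9>7; P3→X gives 9>2]
(B,P,Z): not NE [P1→A gives 8>7; P3→X gives 9>1]
(B,P,W): not NE [P2→Q gives 7>2; P3→X gives 9>1]
(B,Q,X): not NE [P2→P gives 7>2; P3→Y gives 9>7]
(B,Q,Y): NE
(B,Q,Z): not NE [P1→A gives 5>3; P3→Y gives 9>8]
(B,Q,W): not NE [P3→Y gives 9>8]
(B,R,X): not NE [P2→P gives 7>0]
(B,R,Y): not NE [P1→A gives 1>0; P2→Q gives 9>7; P3→X gives 9>1]
(B,R,Z): not NE [P1→A gives 2>1; P2→Q gives 7>6; P3→X gives 9>4]
(B,R,W): not NE [P1→A gives 7>6; P2→Q gives 7>1; P3→X gives 9>1]

NE set: (B,Q,Y)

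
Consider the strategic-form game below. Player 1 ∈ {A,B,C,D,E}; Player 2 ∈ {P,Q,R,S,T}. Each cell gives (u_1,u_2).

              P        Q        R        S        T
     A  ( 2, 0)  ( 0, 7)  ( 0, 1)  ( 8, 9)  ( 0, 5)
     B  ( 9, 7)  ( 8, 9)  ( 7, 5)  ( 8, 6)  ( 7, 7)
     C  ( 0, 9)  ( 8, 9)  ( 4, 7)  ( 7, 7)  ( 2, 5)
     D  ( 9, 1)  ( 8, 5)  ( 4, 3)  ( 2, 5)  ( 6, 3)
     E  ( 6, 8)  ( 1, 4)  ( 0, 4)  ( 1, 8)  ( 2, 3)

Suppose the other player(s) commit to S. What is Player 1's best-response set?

u_1(A vs S) = 8
u_1(B vs S) = 8
u_1(C vs S) = 7
u_1(D vs S) = 2
u_1(E vs S) = 1
max payoff 8 at {A,B}

BR_1 = {A,B}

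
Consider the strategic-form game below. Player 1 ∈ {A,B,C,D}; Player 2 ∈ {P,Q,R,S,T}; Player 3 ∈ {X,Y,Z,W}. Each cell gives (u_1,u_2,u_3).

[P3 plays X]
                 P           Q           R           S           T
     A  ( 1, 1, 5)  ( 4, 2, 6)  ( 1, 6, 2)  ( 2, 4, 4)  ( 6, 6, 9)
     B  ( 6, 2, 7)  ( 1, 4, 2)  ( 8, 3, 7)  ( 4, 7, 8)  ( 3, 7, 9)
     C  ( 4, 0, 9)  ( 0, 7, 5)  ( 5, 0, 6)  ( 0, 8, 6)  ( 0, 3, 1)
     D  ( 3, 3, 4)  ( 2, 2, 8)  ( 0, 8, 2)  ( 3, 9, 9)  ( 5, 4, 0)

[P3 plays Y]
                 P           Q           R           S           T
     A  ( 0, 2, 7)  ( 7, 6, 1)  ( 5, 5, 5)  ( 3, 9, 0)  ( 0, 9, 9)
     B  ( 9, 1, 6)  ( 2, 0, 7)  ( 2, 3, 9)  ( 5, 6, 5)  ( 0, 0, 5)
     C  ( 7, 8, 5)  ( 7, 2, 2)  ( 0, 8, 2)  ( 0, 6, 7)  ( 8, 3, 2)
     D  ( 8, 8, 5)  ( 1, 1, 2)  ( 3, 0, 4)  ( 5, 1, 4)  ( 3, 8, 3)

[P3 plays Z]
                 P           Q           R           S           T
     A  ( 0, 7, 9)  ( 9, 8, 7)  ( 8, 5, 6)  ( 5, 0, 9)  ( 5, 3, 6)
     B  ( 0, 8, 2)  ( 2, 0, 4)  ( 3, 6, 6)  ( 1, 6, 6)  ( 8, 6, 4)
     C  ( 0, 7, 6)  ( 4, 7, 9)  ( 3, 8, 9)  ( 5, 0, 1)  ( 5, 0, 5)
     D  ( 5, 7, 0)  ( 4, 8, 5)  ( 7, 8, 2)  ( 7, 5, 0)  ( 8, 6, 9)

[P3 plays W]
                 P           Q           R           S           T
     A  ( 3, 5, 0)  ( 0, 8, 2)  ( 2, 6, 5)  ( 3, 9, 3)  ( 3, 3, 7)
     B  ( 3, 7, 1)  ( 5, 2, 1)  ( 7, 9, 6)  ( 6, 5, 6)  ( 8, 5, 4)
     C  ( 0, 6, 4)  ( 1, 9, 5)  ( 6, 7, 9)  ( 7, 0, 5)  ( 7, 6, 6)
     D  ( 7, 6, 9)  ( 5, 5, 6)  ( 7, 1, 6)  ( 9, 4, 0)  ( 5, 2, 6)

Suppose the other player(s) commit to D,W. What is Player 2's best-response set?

argmax u_2 = {P}

u_2(P vs D,W) = 6
u_2(Q vs D,W) = 5
u_2(R vs D,W) = 1
u_2(S vs D,W) = 4
u_2(T vs D,W) = 2
max payoff 6 at {P}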